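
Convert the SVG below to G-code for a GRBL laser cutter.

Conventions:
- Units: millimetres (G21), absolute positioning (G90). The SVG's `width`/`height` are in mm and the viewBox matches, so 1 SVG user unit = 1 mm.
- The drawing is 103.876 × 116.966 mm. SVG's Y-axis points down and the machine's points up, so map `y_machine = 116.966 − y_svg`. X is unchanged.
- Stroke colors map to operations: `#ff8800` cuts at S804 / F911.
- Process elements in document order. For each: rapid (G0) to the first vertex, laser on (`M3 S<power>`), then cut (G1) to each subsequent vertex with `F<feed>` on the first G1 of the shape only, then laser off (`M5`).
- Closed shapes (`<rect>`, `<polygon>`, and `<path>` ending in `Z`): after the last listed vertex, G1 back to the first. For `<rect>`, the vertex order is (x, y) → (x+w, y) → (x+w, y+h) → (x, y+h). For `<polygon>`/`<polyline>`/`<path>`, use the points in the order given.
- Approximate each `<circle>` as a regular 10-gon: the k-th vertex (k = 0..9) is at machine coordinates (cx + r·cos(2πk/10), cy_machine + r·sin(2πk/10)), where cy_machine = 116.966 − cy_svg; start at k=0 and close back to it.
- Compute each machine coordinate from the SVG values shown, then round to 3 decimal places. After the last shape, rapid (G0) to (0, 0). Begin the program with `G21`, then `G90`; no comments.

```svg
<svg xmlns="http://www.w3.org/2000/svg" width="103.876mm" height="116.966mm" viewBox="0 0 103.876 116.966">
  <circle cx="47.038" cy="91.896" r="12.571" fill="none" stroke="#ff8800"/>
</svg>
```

1 u = 1 mm; y_m = 116.966 − y.

[1] `<circle>` circle, #ff8800→cut S804 F911: (59.609,25.070) → (57.208,32.459) → (50.923,37.026) → (43.153,37.026) → (36.868,32.459) → (34.467,25.070) → (36.868,17.681) → (43.153,13.114) → (50.923,13.114) → (57.208,17.681) → (59.609,25.070) (closed)

G21
G90
G0 X59.609 Y25.070
M3 S804
G1 X57.208 Y32.459 F911
G1 X50.923 Y37.026
G1 X43.153 Y37.026
G1 X36.868 Y32.459
G1 X34.467 Y25.070
G1 X36.868 Y17.681
G1 X43.153 Y13.114
G1 X50.923 Y13.114
G1 X57.208 Y17.681
G1 X59.609 Y25.070
M5
G0 X0.000 Y0.000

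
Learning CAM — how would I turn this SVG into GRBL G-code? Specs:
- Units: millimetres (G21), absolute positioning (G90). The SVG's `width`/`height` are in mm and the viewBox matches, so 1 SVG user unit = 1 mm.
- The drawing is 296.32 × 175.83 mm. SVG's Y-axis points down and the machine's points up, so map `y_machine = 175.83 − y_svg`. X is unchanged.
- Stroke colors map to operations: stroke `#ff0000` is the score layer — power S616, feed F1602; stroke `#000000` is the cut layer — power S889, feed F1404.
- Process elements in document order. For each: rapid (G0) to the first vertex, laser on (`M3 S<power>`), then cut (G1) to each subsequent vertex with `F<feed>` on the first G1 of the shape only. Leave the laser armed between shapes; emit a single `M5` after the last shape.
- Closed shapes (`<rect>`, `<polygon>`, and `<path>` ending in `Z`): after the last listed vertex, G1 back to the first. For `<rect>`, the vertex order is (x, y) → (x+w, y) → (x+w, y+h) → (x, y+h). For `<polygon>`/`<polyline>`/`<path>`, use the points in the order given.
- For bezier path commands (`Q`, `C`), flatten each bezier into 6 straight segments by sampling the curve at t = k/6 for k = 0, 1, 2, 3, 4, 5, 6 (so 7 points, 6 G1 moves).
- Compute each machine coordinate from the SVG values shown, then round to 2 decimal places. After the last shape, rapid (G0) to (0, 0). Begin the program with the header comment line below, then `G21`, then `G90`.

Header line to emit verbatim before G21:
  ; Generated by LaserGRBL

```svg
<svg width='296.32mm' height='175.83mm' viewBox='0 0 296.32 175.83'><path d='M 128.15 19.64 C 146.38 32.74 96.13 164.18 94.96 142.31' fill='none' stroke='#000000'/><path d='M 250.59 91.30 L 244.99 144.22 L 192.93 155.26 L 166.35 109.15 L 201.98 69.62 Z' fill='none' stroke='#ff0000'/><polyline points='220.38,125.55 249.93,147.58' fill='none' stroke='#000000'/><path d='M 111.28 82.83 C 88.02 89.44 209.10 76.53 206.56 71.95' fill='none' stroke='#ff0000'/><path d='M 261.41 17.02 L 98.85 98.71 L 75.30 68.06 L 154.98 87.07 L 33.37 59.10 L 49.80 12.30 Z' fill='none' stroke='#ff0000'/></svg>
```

; Generated by LaserGRBL
G21
G90
G0 X128.15 Y156.19
M3 S889
G1 X132.10 Y141.04 F1404
G1 X127.91 Y113.70
G1 X118.83 Y81.74
G1 X108.14 Y52.69
G1 X99.09 Y34.10
G1 X94.96 Y33.52
G0 X250.59 Y84.53
M3 S616
G1 X244.99 Y31.61 F1602
G1 X192.93 Y20.57
G1 X166.35 Y66.68
G1 X201.98 Y106.21
G1 X250.59 Y84.53
G0 X220.38 Y50.28
M3 S889
G1 X249.93 Y28.25 F1404
G0 X111.28 Y93.00
M3 S616
G1 X110.44 Y91.19 F1602
G1 X126.21 Y91.87
G1 X151.15 Y94.24
G1 X177.82 Y97.55
G1 X198.77 Y101.02
G1 X206.56 Y103.88
G0 X261.41 Y158.81
M3 S616
G1 X98.85 Y77.12 F1602
G1 X75.30 Y107.77
G1 X154.98 Y88.76
G1 X33.37 Y116.73
G1 X49.80 Y163.53
G1 X261.41 Y158.81
M5
G0 X0.00 Y0.00

1 u = 1 mm; y_m = 175.83 − y.

[1] `<path>` cubic bezier, #000000→cut S889 F1404: (128.15,156.19) → (132.10,141.04) → (127.91,113.70) → (118.83,81.74) → (108.14,52.69) → (99.09,34.10) → (94.96,33.52)

[2] `<path>` regular polygon, #ff0000→score S616 F1602: (250.59,84.53) → (244.99,31.61) → (192.93,20.57) → (166.35,66.68) → (201.98,106.21) → (250.59,84.53) (closed)

[3] `<polyline>` line segment, #000000→cut S889 F1404: (220.38,50.28) → (249.93,28.25)

[4] `<path>` cubic bezier, #ff0000→score S616 F1602: (111.28,93.00) → (110.44,91.19) → (126.21,91.87) → (151.15,94.24) → (177.82,97.55) → (198.77,101.02) → (206.56,103.88)

[5] `<path>` closed polygon, #ff0000→score S616 F1602: (261.41,158.81) → (98.85,77.12) → (75.30,107.77) → (154.98,88.76) → (33.37,116.73) → (49.80,163.53) → (261.41,158.81) (closed)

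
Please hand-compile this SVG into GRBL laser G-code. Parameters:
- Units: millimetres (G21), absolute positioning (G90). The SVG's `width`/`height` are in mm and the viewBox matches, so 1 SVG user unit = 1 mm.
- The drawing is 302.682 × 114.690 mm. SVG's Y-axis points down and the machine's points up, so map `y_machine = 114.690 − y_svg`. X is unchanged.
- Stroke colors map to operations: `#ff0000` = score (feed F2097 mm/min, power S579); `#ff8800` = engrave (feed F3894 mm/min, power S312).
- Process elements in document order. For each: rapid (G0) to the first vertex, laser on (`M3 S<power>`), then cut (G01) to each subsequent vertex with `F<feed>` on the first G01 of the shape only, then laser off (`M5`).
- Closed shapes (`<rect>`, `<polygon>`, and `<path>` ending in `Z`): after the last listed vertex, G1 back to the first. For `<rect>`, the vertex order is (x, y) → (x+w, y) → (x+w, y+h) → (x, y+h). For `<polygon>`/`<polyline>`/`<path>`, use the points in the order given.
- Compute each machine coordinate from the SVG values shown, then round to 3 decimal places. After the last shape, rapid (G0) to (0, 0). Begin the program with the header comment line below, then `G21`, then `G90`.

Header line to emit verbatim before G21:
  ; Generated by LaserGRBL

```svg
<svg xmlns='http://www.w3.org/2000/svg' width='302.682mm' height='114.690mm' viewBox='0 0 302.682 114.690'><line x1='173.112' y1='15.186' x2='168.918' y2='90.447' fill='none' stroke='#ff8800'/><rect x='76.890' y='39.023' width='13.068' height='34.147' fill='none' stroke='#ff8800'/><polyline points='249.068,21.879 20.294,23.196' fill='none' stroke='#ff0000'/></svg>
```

viewBox `0 0 302.682 114.690` with mm width/height → 1 unit = 1 mm. Flip: y_m = 114.690 − y_svg.

**Shape 1** — `<line>` line segment, stroke `#ff8800` → engrave (S312, F3894). Machine vertices: (173.112,99.504) → (168.918,24.243). Open path.

**Shape 2** — `<rect>` rectangle, stroke `#ff8800` → engrave (S312, F3894). Machine vertices: (76.890,75.667) → (89.958,75.667) → (89.958,41.520) → (76.890,41.520) → (76.890,75.667). Closed: final G1 returns to the first vertex.

**Shape 3** — `<polyline>` line segment, stroke `#ff0000` → score (S579, F2097). Machine vertices: (249.068,92.811) → (20.294,91.494). Open path.

; Generated by LaserGRBL
G21
G90
G0 X173.112 Y99.504
M3 S312
G01 X168.918 Y24.243 F3894
M5
G0 X76.890 Y75.667
M3 S312
G01 X89.958 Y75.667 F3894
G01 X89.958 Y41.520
G01 X76.890 Y41.520
G01 X76.890 Y75.667
M5
G0 X249.068 Y92.811
M3 S579
G01 X20.294 Y91.494 F2097
M5
G0 X0.000 Y0.000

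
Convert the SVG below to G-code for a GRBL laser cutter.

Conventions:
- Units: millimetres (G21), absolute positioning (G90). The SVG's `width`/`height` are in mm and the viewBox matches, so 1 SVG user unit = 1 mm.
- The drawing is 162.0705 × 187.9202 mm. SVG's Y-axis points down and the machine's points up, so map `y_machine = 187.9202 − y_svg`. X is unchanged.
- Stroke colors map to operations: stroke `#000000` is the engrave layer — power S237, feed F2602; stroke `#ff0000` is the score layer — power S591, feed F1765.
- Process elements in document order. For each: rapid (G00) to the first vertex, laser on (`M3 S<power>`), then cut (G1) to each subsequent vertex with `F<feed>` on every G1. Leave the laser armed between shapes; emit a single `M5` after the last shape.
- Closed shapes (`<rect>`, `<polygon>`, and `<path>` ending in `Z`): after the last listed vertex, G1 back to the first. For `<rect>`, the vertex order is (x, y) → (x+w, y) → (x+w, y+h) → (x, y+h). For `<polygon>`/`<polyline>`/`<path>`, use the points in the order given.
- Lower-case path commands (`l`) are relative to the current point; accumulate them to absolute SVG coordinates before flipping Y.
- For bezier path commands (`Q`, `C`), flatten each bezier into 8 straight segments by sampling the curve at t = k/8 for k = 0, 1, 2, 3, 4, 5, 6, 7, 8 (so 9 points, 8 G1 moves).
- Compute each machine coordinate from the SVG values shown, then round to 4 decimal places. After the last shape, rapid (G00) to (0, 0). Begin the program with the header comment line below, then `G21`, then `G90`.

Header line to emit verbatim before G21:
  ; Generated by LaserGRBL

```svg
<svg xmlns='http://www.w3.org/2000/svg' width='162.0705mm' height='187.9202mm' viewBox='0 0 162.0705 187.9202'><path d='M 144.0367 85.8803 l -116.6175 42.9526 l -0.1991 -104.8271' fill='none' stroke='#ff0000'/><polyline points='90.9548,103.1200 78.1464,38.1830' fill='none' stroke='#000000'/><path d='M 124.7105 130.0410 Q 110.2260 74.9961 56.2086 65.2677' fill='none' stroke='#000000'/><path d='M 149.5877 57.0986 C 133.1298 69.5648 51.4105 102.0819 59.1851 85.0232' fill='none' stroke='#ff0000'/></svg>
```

1 u = 1 mm; y_m = 187.9202 − y.

[1] `<path>` open polyline, #ff0000→score S591 F1765: (144.0367,102.0399) → (27.4192,59.0873) → (27.2201,163.9144)

[2] `<polyline>` line segment, #000000→engrave S237 F2602: (90.9548,84.8002) → (78.1464,149.7372)

[3] `<path>` quadratic bezier, #000000→engrave S237 F2602: (124.7105,57.8792) → (120.4717,70.9324) → (114.9974,82.5694) → (108.2878,92.7902) → (100.3428,101.5950) → (91.1623,108.9836) → (80.7465,114.9560) → (69.0952,119.5123) → (56.2086,122.6525)

[4] `<path>` cubic bezier, #ff0000→score S591 F1765: (149.5877,130.8216) → (140.6591,125.3429) → (127.4258,118.8003) → (111.7013,112.0099) → (95.2992,105.7875) → (80.0330,100.9490) → (67.7162,98.3105) → (60.1624,98.6879) → (59.1851,102.8970)

; Generated by LaserGRBL
G21
G90
G00 X144.0367 Y102.0399
M3 S591
G1 X27.4192 Y59.0873 F1765
G1 X27.2201 Y163.9144 F1765
G00 X90.9548 Y84.8002
M3 S237
G1 X78.1464 Y149.7372 F2602
G00 X124.7105 Y57.8792
M3 S237
G1 X120.4717 Y70.9324 F2602
G1 X114.9974 Y82.5694 F2602
G1 X108.2878 Y92.7902 F2602
G1 X100.3428 Y101.5950 F2602
G1 X91.1623 Y108.9836 F2602
G1 X80.7465 Y114.9560 F2602
G1 X69.0952 Y119.5123 F2602
G1 X56.2086 Y122.6525 F2602
G00 X149.5877 Y130.8216
M3 S591
G1 X140.6591 Y125.3429 F1765
G1 X127.4258 Y118.8003 F1765
G1 X111.7013 Y112.0099 F1765
G1 X95.2992 Y105.7875 F1765
G1 X80.0330 Y100.9490 F1765
G1 X67.7162 Y98.3105 F1765
G1 X60.1624 Y98.6879 F1765
G1 X59.1851 Y102.8970 F1765
M5
G00 X0.0000 Y0.0000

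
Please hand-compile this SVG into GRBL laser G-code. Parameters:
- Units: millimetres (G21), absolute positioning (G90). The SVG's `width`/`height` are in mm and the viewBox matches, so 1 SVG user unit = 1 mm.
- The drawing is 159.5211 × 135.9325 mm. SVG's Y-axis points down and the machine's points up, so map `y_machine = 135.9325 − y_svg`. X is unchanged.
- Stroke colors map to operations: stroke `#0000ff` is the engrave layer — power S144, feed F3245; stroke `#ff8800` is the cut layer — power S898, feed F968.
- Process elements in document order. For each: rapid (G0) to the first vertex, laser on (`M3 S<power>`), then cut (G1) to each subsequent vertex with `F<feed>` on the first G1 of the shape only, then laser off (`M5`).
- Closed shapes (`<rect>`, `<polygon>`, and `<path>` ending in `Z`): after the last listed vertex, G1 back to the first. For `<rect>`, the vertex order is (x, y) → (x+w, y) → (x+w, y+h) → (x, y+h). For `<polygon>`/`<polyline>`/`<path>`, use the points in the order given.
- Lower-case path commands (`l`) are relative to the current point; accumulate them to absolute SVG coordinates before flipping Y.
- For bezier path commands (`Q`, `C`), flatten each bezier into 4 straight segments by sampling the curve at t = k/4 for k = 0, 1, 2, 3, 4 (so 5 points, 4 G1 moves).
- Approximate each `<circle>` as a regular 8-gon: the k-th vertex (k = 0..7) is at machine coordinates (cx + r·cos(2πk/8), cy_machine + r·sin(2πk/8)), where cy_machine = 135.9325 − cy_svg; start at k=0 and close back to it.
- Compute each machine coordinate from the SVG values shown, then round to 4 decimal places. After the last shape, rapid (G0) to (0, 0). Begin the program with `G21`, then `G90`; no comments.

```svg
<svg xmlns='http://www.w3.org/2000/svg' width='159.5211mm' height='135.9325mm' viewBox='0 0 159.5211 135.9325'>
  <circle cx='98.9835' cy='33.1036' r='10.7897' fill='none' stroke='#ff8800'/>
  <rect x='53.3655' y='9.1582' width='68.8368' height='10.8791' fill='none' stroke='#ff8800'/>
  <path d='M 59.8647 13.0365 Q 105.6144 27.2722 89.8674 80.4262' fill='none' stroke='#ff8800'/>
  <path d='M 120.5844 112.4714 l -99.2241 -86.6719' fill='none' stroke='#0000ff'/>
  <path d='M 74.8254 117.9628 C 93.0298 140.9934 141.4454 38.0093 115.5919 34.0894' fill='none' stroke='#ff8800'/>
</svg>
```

G21
G90
G0 X109.7732 Y102.8289
M3 S898
G1 X106.6130 Y110.4584 F968
G1 X98.9835 Y113.6186
G1 X91.3540 Y110.4584
G1 X88.1938 Y102.8289
G1 X91.3540 Y95.1994
G1 X98.9835 Y92.0392
G1 X106.6130 Y95.1994
G1 X109.7732 Y102.8289
M5
G0 X53.3655 Y126.7743
M3 S898
G1 X122.2023 Y126.7743 F968
G1 X122.2023 Y115.8952
G1 X53.3655 Y115.8952
G1 X53.3655 Y126.7743
M5
G0 X59.8647 Y122.8960
M3 S898
G1 X78.8960 Y113.3458 F968
G1 X90.2402 Y98.9307
G1 X93.8974 Y79.6509
G1 X89.8674 Y55.5063
M5
G0 X120.5844 Y23.4611
M3 S144
G1 X21.3603 Y110.1330 F3245
M5
G0 X74.8254 Y17.9697
M3 S898
G1 X92.5108 Y20.8076 F968
G1 X111.7304 Y49.8000
G1 X122.6891 Y83.8455
G1 X115.5919 Y101.8431
M5
G0 X0.0000 Y0.0000

1 u = 1 mm; y_m = 135.9325 − y.

[1] `<circle>` circle, #ff8800→cut S898 F968: (109.7732,102.8289) → (106.6130,110.4584) → (98.9835,113.6186) → (91.3540,110.4584) → (88.1938,102.8289) → (91.3540,95.1994) → (98.9835,92.0392) → (106.6130,95.1994) → (109.7732,102.8289) (closed)

[2] `<rect>` rectangle, #ff8800→cut S898 F968: (53.3655,126.7743) → (122.2023,126.7743) → (122.2023,115.8952) → (53.3655,115.8952) → (53.3655,126.7743) (closed)

[3] `<path>` quadratic bezier, #ff8800→cut S898 F968: (59.8647,122.8960) → (78.8960,113.3458) → (90.2402,98.9307) → (93.8974,79.6509) → (89.8674,55.5063)

[4] `<path>` line segment, #0000ff→engrave S144 F3245: (120.5844,23.4611) → (21.3603,110.1330)

[5] `<path>` cubic bezier, #ff8800→cut S898 F968: (74.8254,17.9697) → (92.5108,20.8076) → (111.7304,49.8000) → (122.6891,83.8455) → (115.5919,101.8431)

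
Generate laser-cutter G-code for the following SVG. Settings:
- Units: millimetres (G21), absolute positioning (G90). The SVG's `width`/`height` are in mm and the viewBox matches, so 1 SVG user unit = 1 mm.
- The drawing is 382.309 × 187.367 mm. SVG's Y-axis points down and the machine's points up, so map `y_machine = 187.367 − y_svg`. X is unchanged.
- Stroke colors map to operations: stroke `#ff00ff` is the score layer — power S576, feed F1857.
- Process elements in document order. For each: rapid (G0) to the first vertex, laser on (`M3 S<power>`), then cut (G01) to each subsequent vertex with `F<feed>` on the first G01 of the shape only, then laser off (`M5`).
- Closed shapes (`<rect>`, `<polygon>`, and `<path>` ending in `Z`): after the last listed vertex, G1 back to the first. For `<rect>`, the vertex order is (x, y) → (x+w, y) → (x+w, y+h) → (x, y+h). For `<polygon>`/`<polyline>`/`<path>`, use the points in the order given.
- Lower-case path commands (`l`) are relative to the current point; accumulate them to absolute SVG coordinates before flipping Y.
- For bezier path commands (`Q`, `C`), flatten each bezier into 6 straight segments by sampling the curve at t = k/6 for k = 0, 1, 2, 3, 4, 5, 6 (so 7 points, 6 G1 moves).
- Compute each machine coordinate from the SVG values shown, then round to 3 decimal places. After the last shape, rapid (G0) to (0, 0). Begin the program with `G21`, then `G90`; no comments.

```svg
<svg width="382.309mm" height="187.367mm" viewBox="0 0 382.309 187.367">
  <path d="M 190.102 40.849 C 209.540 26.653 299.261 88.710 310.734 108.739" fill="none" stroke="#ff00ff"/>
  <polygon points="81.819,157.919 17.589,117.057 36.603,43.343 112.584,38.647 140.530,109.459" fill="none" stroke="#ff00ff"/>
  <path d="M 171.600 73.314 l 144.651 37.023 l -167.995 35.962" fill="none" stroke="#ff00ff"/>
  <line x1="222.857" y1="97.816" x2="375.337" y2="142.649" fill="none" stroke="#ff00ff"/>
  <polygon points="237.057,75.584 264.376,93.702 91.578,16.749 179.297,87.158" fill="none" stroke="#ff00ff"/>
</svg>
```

G21
G90
G0 X190.102 Y146.518
M3 S576
G01 X204.990 Y147.809 F1857
G01 X227.467 Y139.677
G01 X253.405 Y125.407
G01 X278.679 Y108.286
G01 X299.164 Y91.597
G01 X310.734 Y78.628
M5
G0 X81.819 Y29.448
M3 S576
G01 X17.589 Y70.310 F1857
G01 X36.603 Y144.024
G01 X112.584 Y148.720
G01 X140.530 Y77.908
G01 X81.819 Y29.448
M5
G0 X171.600 Y114.053
M3 S576
G01 X316.251 Y77.030 F1857
G01 X148.256 Y41.068
M5
G0 X222.857 Y89.551
M3 S576
G01 X375.337 Y44.718 F1857
M5
G0 X237.057 Y111.783
M3 S576
G01 X264.376 Y93.665 F1857
G01 X91.578 Y170.618
G01 X179.297 Y100.209
G01 X237.057 Y111.783
M5
G0 X0.000 Y0.000

Since the viewBox matches the mm dimensions, user units are millimetres directly. The only transform is the Y-flip y_m = 187.367 − y_svg.

Shape 1 is a cubic bezier drawn with `<path>`. Its stroke #ff00ff means score at S576, F1857. After flipping Y the toolpath is (190.102,146.518) → (204.990,147.809) → (227.467,139.677) → (253.405,125.407) → (278.679,108.286) → (299.164,91.597) → (310.734,78.628).

Shape 2 is a regular polygon drawn with `<polygon>`. Its stroke #ff00ff means score at S576, F1857. After flipping Y the toolpath is (81.819,29.448) → (17.589,70.310) → (36.603,144.024) → (112.584,148.720) → (140.530,77.908) → (81.819,29.448), returning to the start.

Shape 3 is a open polyline drawn with `<path>`. Its stroke #ff00ff means score at S576, F1857. After flipping Y the toolpath is (171.600,114.053) → (316.251,77.030) → (148.256,41.068).

Shape 4 is a line segment drawn with `<line>`. Its stroke #ff00ff means score at S576, F1857. After flipping Y the toolpath is (222.857,89.551) → (375.337,44.718).

Shape 5 is a closed polygon drawn with `<polygon>`. Its stroke #ff00ff means score at S576, F1857. After flipping Y the toolpath is (237.057,111.783) → (264.376,93.665) → (91.578,170.618) → (179.297,100.209) → (237.057,111.783), returning to the start.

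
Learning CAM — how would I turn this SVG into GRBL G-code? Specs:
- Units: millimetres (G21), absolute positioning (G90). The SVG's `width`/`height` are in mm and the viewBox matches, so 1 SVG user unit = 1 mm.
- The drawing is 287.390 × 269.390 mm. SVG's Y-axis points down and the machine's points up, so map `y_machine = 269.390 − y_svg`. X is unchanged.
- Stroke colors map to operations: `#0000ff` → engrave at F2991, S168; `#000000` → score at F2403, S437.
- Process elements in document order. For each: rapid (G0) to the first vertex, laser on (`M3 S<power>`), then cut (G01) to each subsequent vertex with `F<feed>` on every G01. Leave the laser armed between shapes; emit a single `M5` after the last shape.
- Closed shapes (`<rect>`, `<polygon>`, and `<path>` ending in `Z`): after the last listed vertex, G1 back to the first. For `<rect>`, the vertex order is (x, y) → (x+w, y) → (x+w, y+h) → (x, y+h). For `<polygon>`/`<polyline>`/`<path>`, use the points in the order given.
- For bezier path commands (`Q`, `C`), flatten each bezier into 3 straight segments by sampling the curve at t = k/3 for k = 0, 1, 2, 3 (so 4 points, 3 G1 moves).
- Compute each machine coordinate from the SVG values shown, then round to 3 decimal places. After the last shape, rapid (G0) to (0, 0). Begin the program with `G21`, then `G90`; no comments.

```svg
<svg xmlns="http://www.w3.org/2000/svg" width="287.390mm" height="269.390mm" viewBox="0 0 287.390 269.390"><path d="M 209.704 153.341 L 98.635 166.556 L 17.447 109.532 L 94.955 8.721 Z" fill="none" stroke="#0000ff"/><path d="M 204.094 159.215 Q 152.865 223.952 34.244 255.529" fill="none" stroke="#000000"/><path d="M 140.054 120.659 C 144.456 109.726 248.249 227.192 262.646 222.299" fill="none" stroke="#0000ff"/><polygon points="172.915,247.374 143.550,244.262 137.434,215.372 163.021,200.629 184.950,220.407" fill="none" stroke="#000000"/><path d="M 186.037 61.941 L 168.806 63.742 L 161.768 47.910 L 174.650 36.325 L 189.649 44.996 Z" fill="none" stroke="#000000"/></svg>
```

G21
G90
G0 X209.704 Y116.049
M3 S168
G01 X98.635 Y102.834 F2991
G01 X17.447 Y159.858 F2991
G01 X94.955 Y260.669 F2991
G01 X209.704 Y116.049 F2991
G0 X204.094 Y110.175
M3 S437
G01 X162.453 Y70.701 F2403
G01 X105.837 Y38.597 F2403
G01 X34.244 Y13.861 F2403
G0 X140.054 Y148.731
M3 S168
G01 X170.594 Y126.152 F2991
G01 X225.442 Y73.697 F2991
G01 X262.646 Y47.091 F2991
G0 X172.915 Y22.016
M3 S437
G01 X143.550 Y25.128 F2403
G01 X137.434 Y54.018 F2403
G01 X163.021 Y68.761 F2403
G01 X184.950 Y48.983 F2403
G01 X172.915 Y22.016 F2403
G0 X186.037 Y207.449
M3 S437
G01 X168.806 Y205.648 F2403
G01 X161.768 Y221.480 F2403
G01 X174.650 Y233.065 F2403
G01 X189.649 Y224.394 F2403
G01 X186.037 Y207.449 F2403
M5
G0 X0.000 Y0.000

1 u = 1 mm; y_m = 269.390 − y.

[1] `<path>` closed polygon, #0000ff→engrave S168 F2991: (209.704,116.049) → (98.635,102.834) → (17.447,159.858) → (94.955,260.669) → (209.704,116.049) (closed)

[2] `<path>` quadratic bezier, #000000→score S437 F2403: (204.094,110.175) → (162.453,70.701) → (105.837,38.597) → (34.244,13.861)

[3] `<path>` cubic bezier, #0000ff→engrave S168 F2991: (140.054,148.731) → (170.594,126.152) → (225.442,73.697) → (262.646,47.091)

[4] `<polygon>` regular polygon, #000000→score S437 F2403: (172.915,22.016) → (143.550,25.128) → (137.434,54.018) → (163.021,68.761) → (184.950,48.983) → (172.915,22.016) (closed)

[5] `<path>` regular polygon, #000000→score S437 F2403: (186.037,207.449) → (168.806,205.648) → (161.768,221.480) → (174.650,233.065) → (189.649,224.394) → (186.037,207.449) (closed)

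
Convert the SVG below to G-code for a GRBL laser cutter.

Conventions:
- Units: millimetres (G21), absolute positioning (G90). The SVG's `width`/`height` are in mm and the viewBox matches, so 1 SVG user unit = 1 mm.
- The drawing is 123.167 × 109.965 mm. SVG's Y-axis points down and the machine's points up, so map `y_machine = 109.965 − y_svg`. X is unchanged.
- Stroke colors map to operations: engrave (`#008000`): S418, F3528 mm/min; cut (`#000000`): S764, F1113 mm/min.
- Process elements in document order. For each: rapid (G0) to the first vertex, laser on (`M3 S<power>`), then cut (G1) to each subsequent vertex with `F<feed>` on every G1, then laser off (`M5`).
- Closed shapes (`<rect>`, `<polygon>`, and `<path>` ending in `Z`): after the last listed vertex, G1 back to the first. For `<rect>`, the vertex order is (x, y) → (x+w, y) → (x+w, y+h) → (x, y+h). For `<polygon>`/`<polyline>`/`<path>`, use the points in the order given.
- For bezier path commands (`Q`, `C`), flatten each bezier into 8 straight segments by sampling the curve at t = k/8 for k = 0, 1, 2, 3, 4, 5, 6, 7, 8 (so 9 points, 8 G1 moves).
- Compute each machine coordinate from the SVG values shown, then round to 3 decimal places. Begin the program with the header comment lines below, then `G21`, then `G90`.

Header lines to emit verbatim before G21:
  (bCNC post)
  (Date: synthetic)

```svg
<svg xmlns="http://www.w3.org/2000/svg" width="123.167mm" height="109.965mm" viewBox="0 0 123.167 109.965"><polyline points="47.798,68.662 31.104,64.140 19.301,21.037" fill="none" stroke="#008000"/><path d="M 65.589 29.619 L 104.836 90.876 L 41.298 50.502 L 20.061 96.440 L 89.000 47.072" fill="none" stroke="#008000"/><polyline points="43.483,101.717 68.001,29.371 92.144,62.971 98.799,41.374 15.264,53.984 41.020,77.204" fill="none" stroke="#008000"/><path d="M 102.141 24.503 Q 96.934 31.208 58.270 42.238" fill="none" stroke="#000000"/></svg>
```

(bCNC post)
(Date: synthetic)
G21
G90
G0 X47.798 Y41.303
M3 S418
G1 X31.104 Y45.825 F3528
G1 X19.301 Y88.928 F3528
M5
G0 X65.589 Y80.346
M3 S418
G1 X104.836 Y19.089 F3528
G1 X41.298 Y59.463 F3528
G1 X20.061 Y13.525 F3528
G1 X89.000 Y62.893 F3528
M5
G0 X43.483 Y8.248
M3 S418
G1 X68.001 Y80.594 F3528
G1 X92.144 Y46.994 F3528
G1 X98.799 Y68.591 F3528
G1 X15.264 Y55.981 F3528
G1 X41.020 Y32.761 F3528
M5
G0 X102.141 Y85.462
M3 S764
G1 X100.316 Y83.718 F1113
G1 X97.446 Y81.839 F1113
G1 X93.531 Y79.825 F1113
G1 X88.570 Y77.676 F1113
G1 X82.563 Y75.391 F1113
G1 X75.511 Y72.972 F1113
G1 X67.413 Y70.417 F1113
G1 X58.270 Y67.727 F1113
M5

1 u = 1 mm; y_m = 109.965 − y.

[1] `<polyline>` open polyline, #008000→engrave S418 F3528: (47.798,41.303) → (31.104,45.825) → (19.301,88.928)

[2] `<path>` open polyline, #008000→engrave S418 F3528: (65.589,80.346) → (104.836,19.089) → (41.298,59.463) → (20.061,13.525) → (89.000,62.893)

[3] `<polyline>` open polyline, #008000→engrave S418 F3528: (43.483,8.248) → (68.001,80.594) → (92.144,46.994) → (98.799,68.591) → (15.264,55.981) → (41.020,32.761)

[4] `<path>` quadratic bezier, #000000→cut S764 F1113: (102.141,85.462) → (100.316,83.718) → (97.446,81.839) → (93.531,79.825) → (88.570,77.676) → (82.563,75.391) → (75.511,72.972) → (67.413,70.417) → (58.270,67.727)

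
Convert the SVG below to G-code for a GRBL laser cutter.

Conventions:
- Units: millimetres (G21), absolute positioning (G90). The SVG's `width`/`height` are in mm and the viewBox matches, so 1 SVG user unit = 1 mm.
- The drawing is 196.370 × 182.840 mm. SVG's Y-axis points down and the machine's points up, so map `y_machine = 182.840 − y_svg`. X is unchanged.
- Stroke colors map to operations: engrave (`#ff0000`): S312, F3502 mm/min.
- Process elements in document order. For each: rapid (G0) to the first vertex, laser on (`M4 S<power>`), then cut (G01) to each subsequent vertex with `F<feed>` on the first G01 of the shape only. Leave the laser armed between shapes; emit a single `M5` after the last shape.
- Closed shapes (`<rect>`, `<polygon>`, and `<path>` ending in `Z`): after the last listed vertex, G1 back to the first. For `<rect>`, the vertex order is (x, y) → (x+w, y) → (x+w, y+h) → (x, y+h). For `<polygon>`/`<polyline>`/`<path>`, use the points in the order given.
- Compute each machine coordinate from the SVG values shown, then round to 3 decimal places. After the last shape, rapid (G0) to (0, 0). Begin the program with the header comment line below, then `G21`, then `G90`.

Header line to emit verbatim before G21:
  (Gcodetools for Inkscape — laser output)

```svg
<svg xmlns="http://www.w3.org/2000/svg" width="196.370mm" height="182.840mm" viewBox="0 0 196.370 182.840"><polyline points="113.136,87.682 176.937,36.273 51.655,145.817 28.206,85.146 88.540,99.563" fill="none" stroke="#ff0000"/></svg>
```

Since the viewBox matches the mm dimensions, user units are millimetres directly. The only transform is the Y-flip y_m = 182.840 − y_svg.

Shape 1 is a open polyline drawn with `<polyline>`. Its stroke #ff0000 means engrave at S312, F3502. After flipping Y the toolpath is (113.136,95.158) → (176.937,146.567) → (51.655,37.023) → (28.206,97.694) → (88.540,83.277).

(Gcodetools for Inkscape — laser output)
G21
G90
G0 X113.136 Y95.158
M4 S312
G01 X176.937 Y146.567 F3502
G01 X51.655 Y37.023
G01 X28.206 Y97.694
G01 X88.540 Y83.277
M5
G0 X0.000 Y0.000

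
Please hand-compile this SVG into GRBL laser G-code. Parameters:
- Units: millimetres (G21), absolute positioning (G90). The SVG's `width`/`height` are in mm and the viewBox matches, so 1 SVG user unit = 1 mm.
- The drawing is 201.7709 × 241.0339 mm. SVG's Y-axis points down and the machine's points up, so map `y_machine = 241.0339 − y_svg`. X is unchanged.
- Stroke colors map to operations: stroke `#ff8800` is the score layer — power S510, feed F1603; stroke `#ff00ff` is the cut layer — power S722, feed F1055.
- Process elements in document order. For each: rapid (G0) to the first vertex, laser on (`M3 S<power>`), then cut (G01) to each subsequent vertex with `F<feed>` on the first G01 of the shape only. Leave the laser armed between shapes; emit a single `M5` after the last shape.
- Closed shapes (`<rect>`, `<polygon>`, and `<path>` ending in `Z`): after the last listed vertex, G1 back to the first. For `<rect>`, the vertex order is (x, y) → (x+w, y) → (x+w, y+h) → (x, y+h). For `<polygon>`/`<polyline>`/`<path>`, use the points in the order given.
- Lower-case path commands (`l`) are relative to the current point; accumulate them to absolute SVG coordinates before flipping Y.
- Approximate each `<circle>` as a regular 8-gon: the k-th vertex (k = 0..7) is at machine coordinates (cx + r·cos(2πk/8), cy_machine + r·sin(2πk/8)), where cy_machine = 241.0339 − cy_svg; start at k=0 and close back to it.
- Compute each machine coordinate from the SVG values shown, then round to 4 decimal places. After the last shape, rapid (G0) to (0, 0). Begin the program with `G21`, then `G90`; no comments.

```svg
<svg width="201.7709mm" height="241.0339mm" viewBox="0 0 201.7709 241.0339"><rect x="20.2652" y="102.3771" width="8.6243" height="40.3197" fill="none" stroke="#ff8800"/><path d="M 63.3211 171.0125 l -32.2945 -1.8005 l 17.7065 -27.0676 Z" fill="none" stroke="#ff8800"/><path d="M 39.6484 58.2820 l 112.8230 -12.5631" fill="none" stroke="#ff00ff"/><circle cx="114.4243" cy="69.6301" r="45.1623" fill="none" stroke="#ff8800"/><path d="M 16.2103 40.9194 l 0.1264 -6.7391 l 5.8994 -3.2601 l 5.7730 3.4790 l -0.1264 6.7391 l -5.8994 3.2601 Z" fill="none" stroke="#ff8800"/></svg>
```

G21
G90
G0 X20.2652 Y138.6568
M3 S510
G01 X28.8895 Y138.6568 F1603
G01 X28.8895 Y98.3371
G01 X20.2652 Y98.3371
G01 X20.2652 Y138.6568
G0 X63.3211 Y70.0214
M3 S510
G01 X31.0266 Y71.8219 F1603
G01 X48.7331 Y98.8895
G01 X63.3211 Y70.0214
G0 X39.6484 Y182.7519
M3 S722
G01 X152.4714 Y195.3150 F1055
G0 X159.5866 Y171.4038
M3 S510
G01 X146.3589 Y203.3384 F1603
G01 X114.4243 Y216.5661
G01 X82.4897 Y203.3384
G01 X69.2620 Y171.4038
G01 X82.4897 Y139.4692
G01 X114.4243 Y126.2415
G01 X146.3589 Y139.4692
G01 X159.5866 Y171.4038
G0 X16.2103 Y200.1145
M3 S510
G01 X16.3367 Y206.8536 F1603
G01 X22.2361 Y210.1137
G01 X28.0091 Y206.6347
G01 X27.8827 Y199.8956
G01 X21.9833 Y196.6355
G01 X16.2103 Y200.1145
M5
G0 X0.0000 Y0.0000

1 u = 1 mm; y_m = 241.0339 − y.

[1] `<rect>` rectangle, #ff8800→score S510 F1603: (20.2652,138.6568) → (28.8895,138.6568) → (28.8895,98.3371) → (20.2652,98.3371) → (20.2652,138.6568) (closed)

[2] `<path>` regular polygon, #ff8800→score S510 F1603: (63.3211,70.0214) → (31.0266,71.8219) → (48.7331,98.8895) → (63.3211,70.0214) (closed)

[3] `<path>` line segment, #ff00ff→cut S722 F1055: (39.6484,182.7519) → (152.4714,195.3150)

[4] `<circle>` circle, #ff8800→score S510 F1603: (159.5866,171.4038) → (146.3589,203.3384) → (114.4243,216.5661) → (82.4897,203.3384) → (69.2620,171.4038) → (82.4897,139.4692) → (114.4243,126.2415) → (146.3589,139.4692) → (159.5866,171.4038) (closed)

[5] `<path>` regular polygon, #ff8800→score S510 F1603: (16.2103,200.1145) → (16.3367,206.8536) → (22.2361,210.1137) → (28.0091,206.6347) → (27.8827,199.8956) → (21.9833,196.6355) → (16.2103,200.1145) (closed)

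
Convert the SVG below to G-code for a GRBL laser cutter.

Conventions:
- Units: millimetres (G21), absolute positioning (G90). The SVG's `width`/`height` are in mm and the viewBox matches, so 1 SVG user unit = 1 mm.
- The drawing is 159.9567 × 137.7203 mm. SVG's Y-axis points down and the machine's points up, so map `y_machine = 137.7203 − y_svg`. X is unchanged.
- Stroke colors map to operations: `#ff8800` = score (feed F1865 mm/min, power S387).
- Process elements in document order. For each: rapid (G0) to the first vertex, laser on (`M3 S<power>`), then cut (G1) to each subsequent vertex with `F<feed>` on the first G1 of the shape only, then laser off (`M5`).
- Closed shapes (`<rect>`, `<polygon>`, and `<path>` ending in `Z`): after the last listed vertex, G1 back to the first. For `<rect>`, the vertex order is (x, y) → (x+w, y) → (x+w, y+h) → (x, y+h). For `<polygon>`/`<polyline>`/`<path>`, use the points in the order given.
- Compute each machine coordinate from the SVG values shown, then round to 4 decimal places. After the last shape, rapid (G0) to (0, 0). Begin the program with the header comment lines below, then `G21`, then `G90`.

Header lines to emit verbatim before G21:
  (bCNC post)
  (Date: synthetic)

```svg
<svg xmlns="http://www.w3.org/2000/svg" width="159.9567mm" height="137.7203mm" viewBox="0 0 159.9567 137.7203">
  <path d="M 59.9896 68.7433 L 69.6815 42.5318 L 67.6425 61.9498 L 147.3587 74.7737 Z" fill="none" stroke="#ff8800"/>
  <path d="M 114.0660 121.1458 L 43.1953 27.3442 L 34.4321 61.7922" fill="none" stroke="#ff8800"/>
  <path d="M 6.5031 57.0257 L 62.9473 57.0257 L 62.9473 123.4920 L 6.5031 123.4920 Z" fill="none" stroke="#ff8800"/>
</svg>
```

viewBox `0 0 159.9567 137.7203` with mm width/height → 1 unit = 1 mm. Flip: y_m = 137.7203 − y_svg.

**Shape 1** — `<path>` closed polygon, stroke `#ff8800` → score (S387, F1865). Machine vertices: (59.9896,68.9770) → (69.6815,95.1885) → (67.6425,75.7705) → (147.3587,62.9466) → (59.9896,68.9770). Closed: final G1 returns to the first vertex.

**Shape 2** — `<path>` open polyline, stroke `#ff8800` → score (S387, F1865). Machine vertices: (114.0660,16.5745) → (43.1953,110.3761) → (34.4321,75.9281). Open path.

**Shape 3** — `<path>` rectangle, stroke `#ff8800` → score (S387, F1865). Machine vertices: (6.5031,80.6946) → (62.9473,80.6946) → (62.9473,14.2283) → (6.5031,14.2283) → (6.5031,80.6946). Closed: final G1 returns to the first vertex.

(bCNC post)
(Date: synthetic)
G21
G90
G0 X59.9896 Y68.9770
M3 S387
G1 X69.6815 Y95.1885 F1865
G1 X67.6425 Y75.7705
G1 X147.3587 Y62.9466
G1 X59.9896 Y68.9770
M5
G0 X114.0660 Y16.5745
M3 S387
G1 X43.1953 Y110.3761 F1865
G1 X34.4321 Y75.9281
M5
G0 X6.5031 Y80.6946
M3 S387
G1 X62.9473 Y80.6946 F1865
G1 X62.9473 Y14.2283
G1 X6.5031 Y14.2283
G1 X6.5031 Y80.6946
M5
G0 X0.0000 Y0.0000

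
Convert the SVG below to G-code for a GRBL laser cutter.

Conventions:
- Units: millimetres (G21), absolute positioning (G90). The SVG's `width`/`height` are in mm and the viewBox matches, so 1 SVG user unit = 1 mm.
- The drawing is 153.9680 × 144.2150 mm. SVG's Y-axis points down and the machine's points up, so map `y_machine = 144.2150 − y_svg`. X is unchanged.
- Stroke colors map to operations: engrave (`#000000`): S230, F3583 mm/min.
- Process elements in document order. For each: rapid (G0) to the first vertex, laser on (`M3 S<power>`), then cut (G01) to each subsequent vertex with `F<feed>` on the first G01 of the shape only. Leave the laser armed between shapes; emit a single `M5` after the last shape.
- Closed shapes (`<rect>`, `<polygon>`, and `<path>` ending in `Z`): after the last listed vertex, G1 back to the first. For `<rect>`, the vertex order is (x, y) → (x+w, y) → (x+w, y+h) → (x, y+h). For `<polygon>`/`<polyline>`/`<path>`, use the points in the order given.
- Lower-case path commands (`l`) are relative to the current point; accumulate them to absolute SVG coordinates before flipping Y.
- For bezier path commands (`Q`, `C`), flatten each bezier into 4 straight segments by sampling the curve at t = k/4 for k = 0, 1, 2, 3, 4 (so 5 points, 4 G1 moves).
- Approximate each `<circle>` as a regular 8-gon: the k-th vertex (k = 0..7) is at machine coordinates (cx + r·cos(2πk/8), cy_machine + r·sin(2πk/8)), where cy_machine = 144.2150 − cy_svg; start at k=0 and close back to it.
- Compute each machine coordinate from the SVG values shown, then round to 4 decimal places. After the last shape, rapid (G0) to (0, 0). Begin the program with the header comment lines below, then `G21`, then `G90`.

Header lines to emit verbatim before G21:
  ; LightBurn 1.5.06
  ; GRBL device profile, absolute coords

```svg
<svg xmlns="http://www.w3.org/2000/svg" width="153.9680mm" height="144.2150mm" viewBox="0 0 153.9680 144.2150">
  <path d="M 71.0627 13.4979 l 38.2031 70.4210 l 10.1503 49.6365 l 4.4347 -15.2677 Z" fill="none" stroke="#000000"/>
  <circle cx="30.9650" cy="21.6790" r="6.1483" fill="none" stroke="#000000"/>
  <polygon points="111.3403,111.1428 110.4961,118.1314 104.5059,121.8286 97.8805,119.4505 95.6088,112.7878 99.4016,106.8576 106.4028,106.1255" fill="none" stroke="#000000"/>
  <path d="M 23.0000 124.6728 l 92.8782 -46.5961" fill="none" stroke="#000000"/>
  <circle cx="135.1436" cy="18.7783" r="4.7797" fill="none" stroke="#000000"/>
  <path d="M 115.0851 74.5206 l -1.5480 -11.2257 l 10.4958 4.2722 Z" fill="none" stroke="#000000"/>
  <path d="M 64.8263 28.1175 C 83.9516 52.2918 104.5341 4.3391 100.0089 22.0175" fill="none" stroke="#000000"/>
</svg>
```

; LightBurn 1.5.06
; GRBL device profile, absolute coords
G21
G90
G0 X71.0627 Y130.7171
M3 S230
G01 X109.2658 Y60.2961 F3583
G01 X119.4161 Y10.6596
G01 X123.8508 Y25.9273
G01 X71.0627 Y130.7171
G0 X37.1133 Y122.5360
M3 S230
G01 X35.3125 Y126.8835 F3583
G01 X30.9650 Y128.6843
G01 X26.6175 Y126.8835
G01 X24.8167 Y122.5360
G01 X26.6175 Y118.1885
G01 X30.9650 Y116.3877
G01 X35.3125 Y118.1885
G01 X37.1133 Y122.5360
G0 X111.3403 Y33.0722
M3 S230
G01 X110.4961 Y26.0836 F3583
G01 X104.5059 Y22.3864
G01 X97.8805 Y24.7645
G01 X95.6088 Y31.4272
G01 X99.4016 Y37.3574
G01 X106.4028 Y38.0895
G01 X111.3403 Y33.0722
G0 X23.0000 Y19.5422
M3 S230
G01 X115.8782 Y66.1383 F3583
G0 X139.9233 Y125.4367
M3 S230
G01 X138.5234 Y128.8165 F3583
G01 X135.1436 Y130.2164
G01 X131.7638 Y128.8165
G01 X130.3639 Y125.4367
G01 X131.7638 Y122.0569
G01 X135.1436 Y120.6570
G01 X138.5234 Y122.0569
G01 X139.9233 Y125.4367
G0 X115.0851 Y69.6944
M3 S230
G01 X113.5371 Y80.9201 F3583
G01 X124.0329 Y76.6479
G01 X115.0851 Y69.6944
G0 X64.8263 Y116.0975
M3 S230
G01 X79.0284 Y109.3381 F3583
G01 X91.2865 Y116.7115
G01 X99.1102 Y125.3029
G01 X100.0089 Y122.1975
M5
G0 X0.0000 Y0.0000

1 u = 1 mm; y_m = 144.2150 − y.

[1] `<path>` closed polygon, #000000→engrave S230 F3583: (71.0627,130.7171) → (109.2658,60.2961) → (119.4161,10.6596) → (123.8508,25.9273) → (71.0627,130.7171) (closed)

[2] `<circle>` circle, #000000→engrave S230 F3583: (37.1133,122.5360) → (35.3125,126.8835) → (30.9650,128.6843) → (26.6175,126.8835) → (24.8167,122.5360) → (26.6175,118.1885) → (30.9650,116.3877) → (35.3125,118.1885) → (37.1133,122.5360) (closed)

[3] `<polygon>` regular polygon, #000000→engrave S230 F3583: (111.3403,33.0722) → (110.4961,26.0836) → (104.5059,22.3864) → (97.8805,24.7645) → (95.6088,31.4272) → (99.4016,37.3574) → (106.4028,38.0895) → (111.3403,33.0722) (closed)

[4] `<path>` line segment, #000000→engrave S230 F3583: (23.0000,19.5422) → (115.8782,66.1383)

[5] `<circle>` circle, #000000→engrave S230 F3583: (139.9233,125.4367) → (138.5234,128.8165) → (135.1436,130.2164) → (131.7638,128.8165) → (130.3639,125.4367) → (131.7638,122.0569) → (135.1436,120.6570) → (138.5234,122.0569) → (139.9233,125.4367) (closed)

[6] `<path>` regular polygon, #000000→engrave S230 F3583: (115.0851,69.6944) → (113.5371,80.9201) → (124.0329,76.6479) → (115.0851,69.6944) (closed)

[7] `<path>` cubic bezier, #000000→engrave S230 F3583: (64.8263,116.0975) → (79.0284,109.3381) → (91.2865,116.7115) → (99.1102,125.3029) → (100.0089,122.1975)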